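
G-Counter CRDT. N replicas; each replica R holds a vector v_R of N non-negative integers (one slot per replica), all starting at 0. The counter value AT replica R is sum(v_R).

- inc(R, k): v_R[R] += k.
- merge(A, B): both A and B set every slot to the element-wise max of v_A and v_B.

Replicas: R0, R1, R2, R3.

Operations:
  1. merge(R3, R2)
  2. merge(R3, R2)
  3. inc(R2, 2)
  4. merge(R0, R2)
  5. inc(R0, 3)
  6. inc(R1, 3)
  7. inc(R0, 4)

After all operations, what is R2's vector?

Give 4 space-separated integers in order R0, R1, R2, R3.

Answer: 0 0 2 0

Derivation:
Op 1: merge R3<->R2 -> R3=(0,0,0,0) R2=(0,0,0,0)
Op 2: merge R3<->R2 -> R3=(0,0,0,0) R2=(0,0,0,0)
Op 3: inc R2 by 2 -> R2=(0,0,2,0) value=2
Op 4: merge R0<->R2 -> R0=(0,0,2,0) R2=(0,0,2,0)
Op 5: inc R0 by 3 -> R0=(3,0,2,0) value=5
Op 6: inc R1 by 3 -> R1=(0,3,0,0) value=3
Op 7: inc R0 by 4 -> R0=(7,0,2,0) value=9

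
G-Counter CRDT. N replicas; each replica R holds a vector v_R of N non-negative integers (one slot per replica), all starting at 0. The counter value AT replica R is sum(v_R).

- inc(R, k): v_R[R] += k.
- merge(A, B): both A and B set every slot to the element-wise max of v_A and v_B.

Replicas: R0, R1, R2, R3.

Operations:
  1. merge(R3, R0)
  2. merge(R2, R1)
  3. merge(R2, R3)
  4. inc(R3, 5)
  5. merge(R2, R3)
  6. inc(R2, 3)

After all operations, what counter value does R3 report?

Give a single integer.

Op 1: merge R3<->R0 -> R3=(0,0,0,0) R0=(0,0,0,0)
Op 2: merge R2<->R1 -> R2=(0,0,0,0) R1=(0,0,0,0)
Op 3: merge R2<->R3 -> R2=(0,0,0,0) R3=(0,0,0,0)
Op 4: inc R3 by 5 -> R3=(0,0,0,5) value=5
Op 5: merge R2<->R3 -> R2=(0,0,0,5) R3=(0,0,0,5)
Op 6: inc R2 by 3 -> R2=(0,0,3,5) value=8

Answer: 5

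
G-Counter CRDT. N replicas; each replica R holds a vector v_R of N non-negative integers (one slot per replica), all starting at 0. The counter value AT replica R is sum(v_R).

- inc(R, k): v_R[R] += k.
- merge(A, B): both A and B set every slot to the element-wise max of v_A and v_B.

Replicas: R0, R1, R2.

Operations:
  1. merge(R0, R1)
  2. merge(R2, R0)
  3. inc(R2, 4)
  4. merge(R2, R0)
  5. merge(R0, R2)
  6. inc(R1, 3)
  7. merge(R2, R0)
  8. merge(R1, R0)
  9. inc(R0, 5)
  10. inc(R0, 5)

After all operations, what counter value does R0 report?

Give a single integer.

Answer: 17

Derivation:
Op 1: merge R0<->R1 -> R0=(0,0,0) R1=(0,0,0)
Op 2: merge R2<->R0 -> R2=(0,0,0) R0=(0,0,0)
Op 3: inc R2 by 4 -> R2=(0,0,4) value=4
Op 4: merge R2<->R0 -> R2=(0,0,4) R0=(0,0,4)
Op 5: merge R0<->R2 -> R0=(0,0,4) R2=(0,0,4)
Op 6: inc R1 by 3 -> R1=(0,3,0) value=3
Op 7: merge R2<->R0 -> R2=(0,0,4) R0=(0,0,4)
Op 8: merge R1<->R0 -> R1=(0,3,4) R0=(0,3,4)
Op 9: inc R0 by 5 -> R0=(5,3,4) value=12
Op 10: inc R0 by 5 -> R0=(10,3,4) value=17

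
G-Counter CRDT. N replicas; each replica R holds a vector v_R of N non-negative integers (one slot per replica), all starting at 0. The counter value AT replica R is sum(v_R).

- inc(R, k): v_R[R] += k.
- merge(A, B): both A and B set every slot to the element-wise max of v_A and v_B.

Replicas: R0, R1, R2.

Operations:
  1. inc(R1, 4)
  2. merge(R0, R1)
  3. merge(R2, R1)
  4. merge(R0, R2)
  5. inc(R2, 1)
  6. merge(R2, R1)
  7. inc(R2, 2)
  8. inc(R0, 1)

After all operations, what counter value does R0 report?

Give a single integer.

Answer: 5

Derivation:
Op 1: inc R1 by 4 -> R1=(0,4,0) value=4
Op 2: merge R0<->R1 -> R0=(0,4,0) R1=(0,4,0)
Op 3: merge R2<->R1 -> R2=(0,4,0) R1=(0,4,0)
Op 4: merge R0<->R2 -> R0=(0,4,0) R2=(0,4,0)
Op 5: inc R2 by 1 -> R2=(0,4,1) value=5
Op 6: merge R2<->R1 -> R2=(0,4,1) R1=(0,4,1)
Op 7: inc R2 by 2 -> R2=(0,4,3) value=7
Op 8: inc R0 by 1 -> R0=(1,4,0) value=5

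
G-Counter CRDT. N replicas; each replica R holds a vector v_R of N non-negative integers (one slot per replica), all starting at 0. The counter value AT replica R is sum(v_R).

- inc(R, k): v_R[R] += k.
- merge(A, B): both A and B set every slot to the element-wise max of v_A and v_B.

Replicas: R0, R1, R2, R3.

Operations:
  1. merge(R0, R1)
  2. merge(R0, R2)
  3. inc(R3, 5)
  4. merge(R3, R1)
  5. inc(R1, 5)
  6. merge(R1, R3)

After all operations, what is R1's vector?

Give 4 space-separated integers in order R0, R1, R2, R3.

Op 1: merge R0<->R1 -> R0=(0,0,0,0) R1=(0,0,0,0)
Op 2: merge R0<->R2 -> R0=(0,0,0,0) R2=(0,0,0,0)
Op 3: inc R3 by 5 -> R3=(0,0,0,5) value=5
Op 4: merge R3<->R1 -> R3=(0,0,0,5) R1=(0,0,0,5)
Op 5: inc R1 by 5 -> R1=(0,5,0,5) value=10
Op 6: merge R1<->R3 -> R1=(0,5,0,5) R3=(0,5,0,5)

Answer: 0 5 0 5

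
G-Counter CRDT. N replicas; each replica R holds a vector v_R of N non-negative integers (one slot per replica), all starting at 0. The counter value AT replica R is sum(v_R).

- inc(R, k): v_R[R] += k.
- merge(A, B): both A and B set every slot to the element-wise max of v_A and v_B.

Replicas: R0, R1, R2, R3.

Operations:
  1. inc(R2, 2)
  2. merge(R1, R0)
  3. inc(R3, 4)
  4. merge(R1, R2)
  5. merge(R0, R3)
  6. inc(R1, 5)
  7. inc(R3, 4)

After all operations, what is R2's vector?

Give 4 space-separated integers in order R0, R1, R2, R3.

Answer: 0 0 2 0

Derivation:
Op 1: inc R2 by 2 -> R2=(0,0,2,0) value=2
Op 2: merge R1<->R0 -> R1=(0,0,0,0) R0=(0,0,0,0)
Op 3: inc R3 by 4 -> R3=(0,0,0,4) value=4
Op 4: merge R1<->R2 -> R1=(0,0,2,0) R2=(0,0,2,0)
Op 5: merge R0<->R3 -> R0=(0,0,0,4) R3=(0,0,0,4)
Op 6: inc R1 by 5 -> R1=(0,5,2,0) value=7
Op 7: inc R3 by 4 -> R3=(0,0,0,8) value=8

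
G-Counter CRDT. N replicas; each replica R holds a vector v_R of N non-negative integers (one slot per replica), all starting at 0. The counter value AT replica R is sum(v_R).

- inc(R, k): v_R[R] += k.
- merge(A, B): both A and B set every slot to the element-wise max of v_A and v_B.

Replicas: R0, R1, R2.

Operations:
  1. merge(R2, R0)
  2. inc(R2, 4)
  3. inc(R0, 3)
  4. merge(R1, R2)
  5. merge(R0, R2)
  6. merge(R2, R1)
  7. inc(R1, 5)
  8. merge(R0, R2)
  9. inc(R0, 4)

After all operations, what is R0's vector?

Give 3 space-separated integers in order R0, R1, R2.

Answer: 7 0 4

Derivation:
Op 1: merge R2<->R0 -> R2=(0,0,0) R0=(0,0,0)
Op 2: inc R2 by 4 -> R2=(0,0,4) value=4
Op 3: inc R0 by 3 -> R0=(3,0,0) value=3
Op 4: merge R1<->R2 -> R1=(0,0,4) R2=(0,0,4)
Op 5: merge R0<->R2 -> R0=(3,0,4) R2=(3,0,4)
Op 6: merge R2<->R1 -> R2=(3,0,4) R1=(3,0,4)
Op 7: inc R1 by 5 -> R1=(3,5,4) value=12
Op 8: merge R0<->R2 -> R0=(3,0,4) R2=(3,0,4)
Op 9: inc R0 by 4 -> R0=(7,0,4) value=11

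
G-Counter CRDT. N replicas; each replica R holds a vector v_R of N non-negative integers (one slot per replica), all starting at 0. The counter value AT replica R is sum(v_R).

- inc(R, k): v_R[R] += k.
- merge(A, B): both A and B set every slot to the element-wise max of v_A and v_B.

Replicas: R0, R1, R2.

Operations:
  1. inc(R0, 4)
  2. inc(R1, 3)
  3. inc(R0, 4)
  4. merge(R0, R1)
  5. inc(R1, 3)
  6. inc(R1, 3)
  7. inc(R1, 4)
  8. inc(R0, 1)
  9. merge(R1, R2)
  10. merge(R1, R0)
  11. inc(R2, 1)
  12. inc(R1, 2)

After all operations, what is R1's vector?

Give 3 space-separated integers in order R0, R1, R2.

Answer: 9 15 0

Derivation:
Op 1: inc R0 by 4 -> R0=(4,0,0) value=4
Op 2: inc R1 by 3 -> R1=(0,3,0) value=3
Op 3: inc R0 by 4 -> R0=(8,0,0) value=8
Op 4: merge R0<->R1 -> R0=(8,3,0) R1=(8,3,0)
Op 5: inc R1 by 3 -> R1=(8,6,0) value=14
Op 6: inc R1 by 3 -> R1=(8,9,0) value=17
Op 7: inc R1 by 4 -> R1=(8,13,0) value=21
Op 8: inc R0 by 1 -> R0=(9,3,0) value=12
Op 9: merge R1<->R2 -> R1=(8,13,0) R2=(8,13,0)
Op 10: merge R1<->R0 -> R1=(9,13,0) R0=(9,13,0)
Op 11: inc R2 by 1 -> R2=(8,13,1) value=22
Op 12: inc R1 by 2 -> R1=(9,15,0) value=24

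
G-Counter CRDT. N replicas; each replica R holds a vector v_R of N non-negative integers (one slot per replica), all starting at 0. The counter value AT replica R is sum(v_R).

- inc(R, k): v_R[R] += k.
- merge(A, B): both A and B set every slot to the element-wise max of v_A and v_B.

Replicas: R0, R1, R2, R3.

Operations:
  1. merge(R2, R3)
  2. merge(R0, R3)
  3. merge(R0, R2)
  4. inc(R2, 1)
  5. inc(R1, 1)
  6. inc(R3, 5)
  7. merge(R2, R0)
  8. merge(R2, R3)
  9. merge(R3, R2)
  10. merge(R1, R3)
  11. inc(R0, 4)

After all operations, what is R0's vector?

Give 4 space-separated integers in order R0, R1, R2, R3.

Op 1: merge R2<->R3 -> R2=(0,0,0,0) R3=(0,0,0,0)
Op 2: merge R0<->R3 -> R0=(0,0,0,0) R3=(0,0,0,0)
Op 3: merge R0<->R2 -> R0=(0,0,0,0) R2=(0,0,0,0)
Op 4: inc R2 by 1 -> R2=(0,0,1,0) value=1
Op 5: inc R1 by 1 -> R1=(0,1,0,0) value=1
Op 6: inc R3 by 5 -> R3=(0,0,0,5) value=5
Op 7: merge R2<->R0 -> R2=(0,0,1,0) R0=(0,0,1,0)
Op 8: merge R2<->R3 -> R2=(0,0,1,5) R3=(0,0,1,5)
Op 9: merge R3<->R2 -> R3=(0,0,1,5) R2=(0,0,1,5)
Op 10: merge R1<->R3 -> R1=(0,1,1,5) R3=(0,1,1,5)
Op 11: inc R0 by 4 -> R0=(4,0,1,0) value=5

Answer: 4 0 1 0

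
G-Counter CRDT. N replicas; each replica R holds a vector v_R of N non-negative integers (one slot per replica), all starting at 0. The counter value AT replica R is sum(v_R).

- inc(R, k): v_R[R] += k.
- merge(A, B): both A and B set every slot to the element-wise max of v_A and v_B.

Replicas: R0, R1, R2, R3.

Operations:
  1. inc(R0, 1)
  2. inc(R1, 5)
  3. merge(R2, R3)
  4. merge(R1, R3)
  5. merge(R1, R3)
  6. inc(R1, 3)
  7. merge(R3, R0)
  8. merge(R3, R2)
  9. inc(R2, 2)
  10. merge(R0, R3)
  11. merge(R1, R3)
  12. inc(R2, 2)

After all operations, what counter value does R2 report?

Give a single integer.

Answer: 10

Derivation:
Op 1: inc R0 by 1 -> R0=(1,0,0,0) value=1
Op 2: inc R1 by 5 -> R1=(0,5,0,0) value=5
Op 3: merge R2<->R3 -> R2=(0,0,0,0) R3=(0,0,0,0)
Op 4: merge R1<->R3 -> R1=(0,5,0,0) R3=(0,5,0,0)
Op 5: merge R1<->R3 -> R1=(0,5,0,0) R3=(0,5,0,0)
Op 6: inc R1 by 3 -> R1=(0,8,0,0) value=8
Op 7: merge R3<->R0 -> R3=(1,5,0,0) R0=(1,5,0,0)
Op 8: merge R3<->R2 -> R3=(1,5,0,0) R2=(1,5,0,0)
Op 9: inc R2 by 2 -> R2=(1,5,2,0) value=8
Op 10: merge R0<->R3 -> R0=(1,5,0,0) R3=(1,5,0,0)
Op 11: merge R1<->R3 -> R1=(1,8,0,0) R3=(1,8,0,0)
Op 12: inc R2 by 2 -> R2=(1,5,4,0) value=10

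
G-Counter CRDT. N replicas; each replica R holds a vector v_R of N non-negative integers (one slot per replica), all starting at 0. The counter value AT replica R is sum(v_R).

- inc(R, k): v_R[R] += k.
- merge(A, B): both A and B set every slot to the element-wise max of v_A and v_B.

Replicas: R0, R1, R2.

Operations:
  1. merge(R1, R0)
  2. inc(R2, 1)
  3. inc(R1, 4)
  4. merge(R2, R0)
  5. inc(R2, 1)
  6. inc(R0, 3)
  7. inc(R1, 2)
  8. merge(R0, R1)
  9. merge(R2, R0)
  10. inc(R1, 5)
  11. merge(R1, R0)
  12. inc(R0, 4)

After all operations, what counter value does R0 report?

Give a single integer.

Op 1: merge R1<->R0 -> R1=(0,0,0) R0=(0,0,0)
Op 2: inc R2 by 1 -> R2=(0,0,1) value=1
Op 3: inc R1 by 4 -> R1=(0,4,0) value=4
Op 4: merge R2<->R0 -> R2=(0,0,1) R0=(0,0,1)
Op 5: inc R2 by 1 -> R2=(0,0,2) value=2
Op 6: inc R0 by 3 -> R0=(3,0,1) value=4
Op 7: inc R1 by 2 -> R1=(0,6,0) value=6
Op 8: merge R0<->R1 -> R0=(3,6,1) R1=(3,6,1)
Op 9: merge R2<->R0 -> R2=(3,6,2) R0=(3,6,2)
Op 10: inc R1 by 5 -> R1=(3,11,1) value=15
Op 11: merge R1<->R0 -> R1=(3,11,2) R0=(3,11,2)
Op 12: inc R0 by 4 -> R0=(7,11,2) value=20

Answer: 20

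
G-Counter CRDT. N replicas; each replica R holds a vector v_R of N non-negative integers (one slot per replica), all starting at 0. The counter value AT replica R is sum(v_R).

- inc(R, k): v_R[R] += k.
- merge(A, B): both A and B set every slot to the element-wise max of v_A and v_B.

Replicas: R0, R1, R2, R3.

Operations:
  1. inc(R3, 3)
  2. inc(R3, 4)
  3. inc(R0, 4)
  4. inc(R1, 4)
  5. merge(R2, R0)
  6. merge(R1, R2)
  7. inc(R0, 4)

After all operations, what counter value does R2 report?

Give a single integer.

Answer: 8

Derivation:
Op 1: inc R3 by 3 -> R3=(0,0,0,3) value=3
Op 2: inc R3 by 4 -> R3=(0,0,0,7) value=7
Op 3: inc R0 by 4 -> R0=(4,0,0,0) value=4
Op 4: inc R1 by 4 -> R1=(0,4,0,0) value=4
Op 5: merge R2<->R0 -> R2=(4,0,0,0) R0=(4,0,0,0)
Op 6: merge R1<->R2 -> R1=(4,4,0,0) R2=(4,4,0,0)
Op 7: inc R0 by 4 -> R0=(8,0,0,0) value=8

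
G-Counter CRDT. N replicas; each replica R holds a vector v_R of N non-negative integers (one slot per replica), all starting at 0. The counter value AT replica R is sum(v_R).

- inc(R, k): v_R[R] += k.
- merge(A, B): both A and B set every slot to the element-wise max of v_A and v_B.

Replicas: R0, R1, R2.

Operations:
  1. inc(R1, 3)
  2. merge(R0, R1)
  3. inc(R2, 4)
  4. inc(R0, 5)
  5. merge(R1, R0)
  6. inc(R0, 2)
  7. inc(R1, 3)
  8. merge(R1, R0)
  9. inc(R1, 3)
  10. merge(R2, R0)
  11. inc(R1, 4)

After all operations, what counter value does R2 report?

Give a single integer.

Answer: 17

Derivation:
Op 1: inc R1 by 3 -> R1=(0,3,0) value=3
Op 2: merge R0<->R1 -> R0=(0,3,0) R1=(0,3,0)
Op 3: inc R2 by 4 -> R2=(0,0,4) value=4
Op 4: inc R0 by 5 -> R0=(5,3,0) value=8
Op 5: merge R1<->R0 -> R1=(5,3,0) R0=(5,3,0)
Op 6: inc R0 by 2 -> R0=(7,3,0) value=10
Op 7: inc R1 by 3 -> R1=(5,6,0) value=11
Op 8: merge R1<->R0 -> R1=(7,6,0) R0=(7,6,0)
Op 9: inc R1 by 3 -> R1=(7,9,0) value=16
Op 10: merge R2<->R0 -> R2=(7,6,4) R0=(7,6,4)
Op 11: inc R1 by 4 -> R1=(7,13,0) value=20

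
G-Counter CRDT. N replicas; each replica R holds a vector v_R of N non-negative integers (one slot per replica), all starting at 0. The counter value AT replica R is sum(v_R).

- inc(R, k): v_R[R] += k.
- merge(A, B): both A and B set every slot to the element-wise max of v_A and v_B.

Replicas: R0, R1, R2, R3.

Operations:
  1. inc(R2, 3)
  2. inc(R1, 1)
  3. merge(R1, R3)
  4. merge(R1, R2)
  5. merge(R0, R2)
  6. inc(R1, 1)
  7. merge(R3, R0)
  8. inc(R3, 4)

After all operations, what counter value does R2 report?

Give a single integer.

Op 1: inc R2 by 3 -> R2=(0,0,3,0) value=3
Op 2: inc R1 by 1 -> R1=(0,1,0,0) value=1
Op 3: merge R1<->R3 -> R1=(0,1,0,0) R3=(0,1,0,0)
Op 4: merge R1<->R2 -> R1=(0,1,3,0) R2=(0,1,3,0)
Op 5: merge R0<->R2 -> R0=(0,1,3,0) R2=(0,1,3,0)
Op 6: inc R1 by 1 -> R1=(0,2,3,0) value=5
Op 7: merge R3<->R0 -> R3=(0,1,3,0) R0=(0,1,3,0)
Op 8: inc R3 by 4 -> R3=(0,1,3,4) value=8

Answer: 4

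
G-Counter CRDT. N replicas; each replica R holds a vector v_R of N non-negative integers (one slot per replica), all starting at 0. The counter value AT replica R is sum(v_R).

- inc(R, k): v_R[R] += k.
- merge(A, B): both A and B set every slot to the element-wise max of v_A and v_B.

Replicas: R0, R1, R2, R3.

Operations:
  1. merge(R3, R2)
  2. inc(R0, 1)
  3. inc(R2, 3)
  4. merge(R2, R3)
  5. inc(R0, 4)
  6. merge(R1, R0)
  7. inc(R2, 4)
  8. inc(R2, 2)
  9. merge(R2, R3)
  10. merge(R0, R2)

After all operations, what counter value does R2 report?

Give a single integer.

Op 1: merge R3<->R2 -> R3=(0,0,0,0) R2=(0,0,0,0)
Op 2: inc R0 by 1 -> R0=(1,0,0,0) value=1
Op 3: inc R2 by 3 -> R2=(0,0,3,0) value=3
Op 4: merge R2<->R3 -> R2=(0,0,3,0) R3=(0,0,3,0)
Op 5: inc R0 by 4 -> R0=(5,0,0,0) value=5
Op 6: merge R1<->R0 -> R1=(5,0,0,0) R0=(5,0,0,0)
Op 7: inc R2 by 4 -> R2=(0,0,7,0) value=7
Op 8: inc R2 by 2 -> R2=(0,0,9,0) value=9
Op 9: merge R2<->R3 -> R2=(0,0,9,0) R3=(0,0,9,0)
Op 10: merge R0<->R2 -> R0=(5,0,9,0) R2=(5,0,9,0)

Answer: 14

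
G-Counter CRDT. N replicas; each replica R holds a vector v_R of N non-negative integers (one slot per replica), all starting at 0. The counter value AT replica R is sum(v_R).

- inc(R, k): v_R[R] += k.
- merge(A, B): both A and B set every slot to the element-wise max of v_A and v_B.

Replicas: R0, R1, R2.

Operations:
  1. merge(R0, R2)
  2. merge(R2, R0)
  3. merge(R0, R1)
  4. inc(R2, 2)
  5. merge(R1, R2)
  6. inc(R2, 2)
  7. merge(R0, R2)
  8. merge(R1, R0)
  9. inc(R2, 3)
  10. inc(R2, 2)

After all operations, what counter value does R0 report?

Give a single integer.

Op 1: merge R0<->R2 -> R0=(0,0,0) R2=(0,0,0)
Op 2: merge R2<->R0 -> R2=(0,0,0) R0=(0,0,0)
Op 3: merge R0<->R1 -> R0=(0,0,0) R1=(0,0,0)
Op 4: inc R2 by 2 -> R2=(0,0,2) value=2
Op 5: merge R1<->R2 -> R1=(0,0,2) R2=(0,0,2)
Op 6: inc R2 by 2 -> R2=(0,0,4) value=4
Op 7: merge R0<->R2 -> R0=(0,0,4) R2=(0,0,4)
Op 8: merge R1<->R0 -> R1=(0,0,4) R0=(0,0,4)
Op 9: inc R2 by 3 -> R2=(0,0,7) value=7
Op 10: inc R2 by 2 -> R2=(0,0,9) value=9

Answer: 4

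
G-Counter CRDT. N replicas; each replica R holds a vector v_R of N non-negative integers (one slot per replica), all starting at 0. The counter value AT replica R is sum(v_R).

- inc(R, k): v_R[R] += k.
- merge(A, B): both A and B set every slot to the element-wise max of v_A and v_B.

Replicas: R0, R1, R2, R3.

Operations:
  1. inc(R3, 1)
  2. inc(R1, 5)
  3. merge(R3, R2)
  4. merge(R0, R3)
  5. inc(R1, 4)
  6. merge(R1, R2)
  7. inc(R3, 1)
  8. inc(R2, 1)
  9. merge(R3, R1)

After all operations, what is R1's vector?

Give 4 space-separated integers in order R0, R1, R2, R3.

Op 1: inc R3 by 1 -> R3=(0,0,0,1) value=1
Op 2: inc R1 by 5 -> R1=(0,5,0,0) value=5
Op 3: merge R3<->R2 -> R3=(0,0,0,1) R2=(0,0,0,1)
Op 4: merge R0<->R3 -> R0=(0,0,0,1) R3=(0,0,0,1)
Op 5: inc R1 by 4 -> R1=(0,9,0,0) value=9
Op 6: merge R1<->R2 -> R1=(0,9,0,1) R2=(0,9,0,1)
Op 7: inc R3 by 1 -> R3=(0,0,0,2) value=2
Op 8: inc R2 by 1 -> R2=(0,9,1,1) value=11
Op 9: merge R3<->R1 -> R3=(0,9,0,2) R1=(0,9,0,2)

Answer: 0 9 0 2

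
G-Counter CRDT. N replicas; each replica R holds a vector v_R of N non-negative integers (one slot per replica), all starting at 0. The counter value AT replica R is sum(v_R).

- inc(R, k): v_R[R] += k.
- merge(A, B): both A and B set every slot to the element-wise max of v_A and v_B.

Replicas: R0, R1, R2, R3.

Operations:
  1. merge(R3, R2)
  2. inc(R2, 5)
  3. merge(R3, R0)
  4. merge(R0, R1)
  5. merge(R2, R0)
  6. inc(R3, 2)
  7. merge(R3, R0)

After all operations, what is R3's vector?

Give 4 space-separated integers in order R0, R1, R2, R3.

Op 1: merge R3<->R2 -> R3=(0,0,0,0) R2=(0,0,0,0)
Op 2: inc R2 by 5 -> R2=(0,0,5,0) value=5
Op 3: merge R3<->R0 -> R3=(0,0,0,0) R0=(0,0,0,0)
Op 4: merge R0<->R1 -> R0=(0,0,0,0) R1=(0,0,0,0)
Op 5: merge R2<->R0 -> R2=(0,0,5,0) R0=(0,0,5,0)
Op 6: inc R3 by 2 -> R3=(0,0,0,2) value=2
Op 7: merge R3<->R0 -> R3=(0,0,5,2) R0=(0,0,5,2)

Answer: 0 0 5 2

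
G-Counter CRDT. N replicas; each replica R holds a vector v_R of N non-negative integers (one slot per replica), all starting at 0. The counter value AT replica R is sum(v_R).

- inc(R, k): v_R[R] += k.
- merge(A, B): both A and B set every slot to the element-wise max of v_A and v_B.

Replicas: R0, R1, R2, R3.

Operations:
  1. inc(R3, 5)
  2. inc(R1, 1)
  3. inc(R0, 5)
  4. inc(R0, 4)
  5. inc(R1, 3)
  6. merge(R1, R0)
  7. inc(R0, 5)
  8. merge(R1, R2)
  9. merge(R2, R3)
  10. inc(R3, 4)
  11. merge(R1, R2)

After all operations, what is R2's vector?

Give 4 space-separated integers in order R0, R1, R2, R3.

Answer: 9 4 0 5

Derivation:
Op 1: inc R3 by 5 -> R3=(0,0,0,5) value=5
Op 2: inc R1 by 1 -> R1=(0,1,0,0) value=1
Op 3: inc R0 by 5 -> R0=(5,0,0,0) value=5
Op 4: inc R0 by 4 -> R0=(9,0,0,0) value=9
Op 5: inc R1 by 3 -> R1=(0,4,0,0) value=4
Op 6: merge R1<->R0 -> R1=(9,4,0,0) R0=(9,4,0,0)
Op 7: inc R0 by 5 -> R0=(14,4,0,0) value=18
Op 8: merge R1<->R2 -> R1=(9,4,0,0) R2=(9,4,0,0)
Op 9: merge R2<->R3 -> R2=(9,4,0,5) R3=(9,4,0,5)
Op 10: inc R3 by 4 -> R3=(9,4,0,9) value=22
Op 11: merge R1<->R2 -> R1=(9,4,0,5) R2=(9,4,0,5)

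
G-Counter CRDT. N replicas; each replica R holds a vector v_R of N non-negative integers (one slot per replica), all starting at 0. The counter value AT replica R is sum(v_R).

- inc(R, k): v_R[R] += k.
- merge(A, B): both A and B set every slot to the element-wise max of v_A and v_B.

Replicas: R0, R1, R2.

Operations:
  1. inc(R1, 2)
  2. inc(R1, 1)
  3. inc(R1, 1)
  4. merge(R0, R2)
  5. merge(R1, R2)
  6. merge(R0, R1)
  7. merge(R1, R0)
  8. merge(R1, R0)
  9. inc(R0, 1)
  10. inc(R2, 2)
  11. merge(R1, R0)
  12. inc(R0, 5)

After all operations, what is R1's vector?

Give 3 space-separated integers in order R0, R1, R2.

Answer: 1 4 0

Derivation:
Op 1: inc R1 by 2 -> R1=(0,2,0) value=2
Op 2: inc R1 by 1 -> R1=(0,3,0) value=3
Op 3: inc R1 by 1 -> R1=(0,4,0) value=4
Op 4: merge R0<->R2 -> R0=(0,0,0) R2=(0,0,0)
Op 5: merge R1<->R2 -> R1=(0,4,0) R2=(0,4,0)
Op 6: merge R0<->R1 -> R0=(0,4,0) R1=(0,4,0)
Op 7: merge R1<->R0 -> R1=(0,4,0) R0=(0,4,0)
Op 8: merge R1<->R0 -> R1=(0,4,0) R0=(0,4,0)
Op 9: inc R0 by 1 -> R0=(1,4,0) value=5
Op 10: inc R2 by 2 -> R2=(0,4,2) value=6
Op 11: merge R1<->R0 -> R1=(1,4,0) R0=(1,4,0)
Op 12: inc R0 by 5 -> R0=(6,4,0) value=10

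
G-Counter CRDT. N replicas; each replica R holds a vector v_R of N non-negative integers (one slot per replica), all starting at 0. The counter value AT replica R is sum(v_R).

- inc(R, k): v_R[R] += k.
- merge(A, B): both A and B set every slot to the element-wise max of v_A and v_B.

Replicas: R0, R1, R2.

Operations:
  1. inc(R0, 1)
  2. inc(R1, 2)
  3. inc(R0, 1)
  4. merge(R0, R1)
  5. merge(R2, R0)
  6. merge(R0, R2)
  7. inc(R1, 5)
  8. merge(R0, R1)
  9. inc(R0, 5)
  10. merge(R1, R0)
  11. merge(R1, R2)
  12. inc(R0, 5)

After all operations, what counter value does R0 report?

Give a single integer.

Op 1: inc R0 by 1 -> R0=(1,0,0) value=1
Op 2: inc R1 by 2 -> R1=(0,2,0) value=2
Op 3: inc R0 by 1 -> R0=(2,0,0) value=2
Op 4: merge R0<->R1 -> R0=(2,2,0) R1=(2,2,0)
Op 5: merge R2<->R0 -> R2=(2,2,0) R0=(2,2,0)
Op 6: merge R0<->R2 -> R0=(2,2,0) R2=(2,2,0)
Op 7: inc R1 by 5 -> R1=(2,7,0) value=9
Op 8: merge R0<->R1 -> R0=(2,7,0) R1=(2,7,0)
Op 9: inc R0 by 5 -> R0=(7,7,0) value=14
Op 10: merge R1<->R0 -> R1=(7,7,0) R0=(7,7,0)
Op 11: merge R1<->R2 -> R1=(7,7,0) R2=(7,7,0)
Op 12: inc R0 by 5 -> R0=(12,7,0) value=19

Answer: 19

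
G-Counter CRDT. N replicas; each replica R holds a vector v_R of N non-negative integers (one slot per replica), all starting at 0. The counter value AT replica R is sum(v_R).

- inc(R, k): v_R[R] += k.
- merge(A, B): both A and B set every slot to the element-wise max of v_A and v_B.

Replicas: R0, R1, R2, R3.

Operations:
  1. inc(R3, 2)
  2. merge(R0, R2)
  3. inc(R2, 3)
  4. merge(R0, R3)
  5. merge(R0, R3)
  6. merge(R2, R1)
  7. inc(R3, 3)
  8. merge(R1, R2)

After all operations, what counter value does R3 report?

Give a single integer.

Op 1: inc R3 by 2 -> R3=(0,0,0,2) value=2
Op 2: merge R0<->R2 -> R0=(0,0,0,0) R2=(0,0,0,0)
Op 3: inc R2 by 3 -> R2=(0,0,3,0) value=3
Op 4: merge R0<->R3 -> R0=(0,0,0,2) R3=(0,0,0,2)
Op 5: merge R0<->R3 -> R0=(0,0,0,2) R3=(0,0,0,2)
Op 6: merge R2<->R1 -> R2=(0,0,3,0) R1=(0,0,3,0)
Op 7: inc R3 by 3 -> R3=(0,0,0,5) value=5
Op 8: merge R1<->R2 -> R1=(0,0,3,0) R2=(0,0,3,0)

Answer: 5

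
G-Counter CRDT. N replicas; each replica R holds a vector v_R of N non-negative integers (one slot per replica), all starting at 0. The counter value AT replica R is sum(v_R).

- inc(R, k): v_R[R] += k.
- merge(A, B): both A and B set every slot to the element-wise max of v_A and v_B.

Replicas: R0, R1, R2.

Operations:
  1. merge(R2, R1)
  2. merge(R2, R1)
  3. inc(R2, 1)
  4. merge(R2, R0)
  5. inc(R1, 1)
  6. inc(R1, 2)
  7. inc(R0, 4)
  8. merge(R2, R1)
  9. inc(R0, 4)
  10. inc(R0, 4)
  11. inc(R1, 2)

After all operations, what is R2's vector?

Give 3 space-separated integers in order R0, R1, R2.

Answer: 0 3 1

Derivation:
Op 1: merge R2<->R1 -> R2=(0,0,0) R1=(0,0,0)
Op 2: merge R2<->R1 -> R2=(0,0,0) R1=(0,0,0)
Op 3: inc R2 by 1 -> R2=(0,0,1) value=1
Op 4: merge R2<->R0 -> R2=(0,0,1) R0=(0,0,1)
Op 5: inc R1 by 1 -> R1=(0,1,0) value=1
Op 6: inc R1 by 2 -> R1=(0,3,0) value=3
Op 7: inc R0 by 4 -> R0=(4,0,1) value=5
Op 8: merge R2<->R1 -> R2=(0,3,1) R1=(0,3,1)
Op 9: inc R0 by 4 -> R0=(8,0,1) value=9
Op 10: inc R0 by 4 -> R0=(12,0,1) value=13
Op 11: inc R1 by 2 -> R1=(0,5,1) value=6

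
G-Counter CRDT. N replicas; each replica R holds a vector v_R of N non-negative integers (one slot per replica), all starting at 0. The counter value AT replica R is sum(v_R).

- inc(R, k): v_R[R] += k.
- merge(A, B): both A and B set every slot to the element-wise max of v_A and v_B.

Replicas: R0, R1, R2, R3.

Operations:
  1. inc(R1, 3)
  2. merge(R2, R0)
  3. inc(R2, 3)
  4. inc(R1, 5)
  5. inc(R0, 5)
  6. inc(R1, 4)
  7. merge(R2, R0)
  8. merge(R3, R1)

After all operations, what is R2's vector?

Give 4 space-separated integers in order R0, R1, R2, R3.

Answer: 5 0 3 0

Derivation:
Op 1: inc R1 by 3 -> R1=(0,3,0,0) value=3
Op 2: merge R2<->R0 -> R2=(0,0,0,0) R0=(0,0,0,0)
Op 3: inc R2 by 3 -> R2=(0,0,3,0) value=3
Op 4: inc R1 by 5 -> R1=(0,8,0,0) value=8
Op 5: inc R0 by 5 -> R0=(5,0,0,0) value=5
Op 6: inc R1 by 4 -> R1=(0,12,0,0) value=12
Op 7: merge R2<->R0 -> R2=(5,0,3,0) R0=(5,0,3,0)
Op 8: merge R3<->R1 -> R3=(0,12,0,0) R1=(0,12,0,0)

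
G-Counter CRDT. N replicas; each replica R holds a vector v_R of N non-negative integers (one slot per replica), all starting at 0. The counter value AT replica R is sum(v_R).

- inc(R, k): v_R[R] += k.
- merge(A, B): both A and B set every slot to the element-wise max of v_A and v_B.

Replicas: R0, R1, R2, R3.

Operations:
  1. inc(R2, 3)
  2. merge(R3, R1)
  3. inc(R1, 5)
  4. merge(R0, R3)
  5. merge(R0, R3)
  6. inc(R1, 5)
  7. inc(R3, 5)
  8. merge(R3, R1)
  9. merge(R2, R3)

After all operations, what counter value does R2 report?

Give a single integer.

Op 1: inc R2 by 3 -> R2=(0,0,3,0) value=3
Op 2: merge R3<->R1 -> R3=(0,0,0,0) R1=(0,0,0,0)
Op 3: inc R1 by 5 -> R1=(0,5,0,0) value=5
Op 4: merge R0<->R3 -> R0=(0,0,0,0) R3=(0,0,0,0)
Op 5: merge R0<->R3 -> R0=(0,0,0,0) R3=(0,0,0,0)
Op 6: inc R1 by 5 -> R1=(0,10,0,0) value=10
Op 7: inc R3 by 5 -> R3=(0,0,0,5) value=5
Op 8: merge R3<->R1 -> R3=(0,10,0,5) R1=(0,10,0,5)
Op 9: merge R2<->R3 -> R2=(0,10,3,5) R3=(0,10,3,5)

Answer: 18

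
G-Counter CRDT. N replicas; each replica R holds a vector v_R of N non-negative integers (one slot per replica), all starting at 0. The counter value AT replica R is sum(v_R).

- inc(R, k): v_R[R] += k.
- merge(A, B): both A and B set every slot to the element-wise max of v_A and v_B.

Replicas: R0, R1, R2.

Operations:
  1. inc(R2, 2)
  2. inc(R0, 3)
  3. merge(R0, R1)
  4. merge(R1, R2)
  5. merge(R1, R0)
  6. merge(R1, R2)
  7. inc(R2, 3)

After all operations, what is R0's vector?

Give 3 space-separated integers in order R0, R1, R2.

Answer: 3 0 2

Derivation:
Op 1: inc R2 by 2 -> R2=(0,0,2) value=2
Op 2: inc R0 by 3 -> R0=(3,0,0) value=3
Op 3: merge R0<->R1 -> R0=(3,0,0) R1=(3,0,0)
Op 4: merge R1<->R2 -> R1=(3,0,2) R2=(3,0,2)
Op 5: merge R1<->R0 -> R1=(3,0,2) R0=(3,0,2)
Op 6: merge R1<->R2 -> R1=(3,0,2) R2=(3,0,2)
Op 7: inc R2 by 3 -> R2=(3,0,5) value=8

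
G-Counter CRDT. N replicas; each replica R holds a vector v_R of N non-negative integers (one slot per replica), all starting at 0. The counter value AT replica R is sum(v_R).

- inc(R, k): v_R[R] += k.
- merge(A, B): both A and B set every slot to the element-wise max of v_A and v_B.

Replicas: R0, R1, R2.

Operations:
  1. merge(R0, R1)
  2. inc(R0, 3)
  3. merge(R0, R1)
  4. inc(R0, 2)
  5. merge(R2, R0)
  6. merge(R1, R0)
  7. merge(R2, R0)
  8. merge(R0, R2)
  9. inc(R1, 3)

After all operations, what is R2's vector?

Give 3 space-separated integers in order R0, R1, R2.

Answer: 5 0 0

Derivation:
Op 1: merge R0<->R1 -> R0=(0,0,0) R1=(0,0,0)
Op 2: inc R0 by 3 -> R0=(3,0,0) value=3
Op 3: merge R0<->R1 -> R0=(3,0,0) R1=(3,0,0)
Op 4: inc R0 by 2 -> R0=(5,0,0) value=5
Op 5: merge R2<->R0 -> R2=(5,0,0) R0=(5,0,0)
Op 6: merge R1<->R0 -> R1=(5,0,0) R0=(5,0,0)
Op 7: merge R2<->R0 -> R2=(5,0,0) R0=(5,0,0)
Op 8: merge R0<->R2 -> R0=(5,0,0) R2=(5,0,0)
Op 9: inc R1 by 3 -> R1=(5,3,0) value=8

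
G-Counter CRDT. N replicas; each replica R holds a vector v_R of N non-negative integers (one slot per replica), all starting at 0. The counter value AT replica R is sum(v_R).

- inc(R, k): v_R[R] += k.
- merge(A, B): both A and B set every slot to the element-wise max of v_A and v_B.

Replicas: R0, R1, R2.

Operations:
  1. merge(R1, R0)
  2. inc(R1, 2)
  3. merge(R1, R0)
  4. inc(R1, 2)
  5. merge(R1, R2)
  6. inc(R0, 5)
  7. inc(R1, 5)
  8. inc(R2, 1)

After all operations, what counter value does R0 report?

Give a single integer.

Op 1: merge R1<->R0 -> R1=(0,0,0) R0=(0,0,0)
Op 2: inc R1 by 2 -> R1=(0,2,0) value=2
Op 3: merge R1<->R0 -> R1=(0,2,0) R0=(0,2,0)
Op 4: inc R1 by 2 -> R1=(0,4,0) value=4
Op 5: merge R1<->R2 -> R1=(0,4,0) R2=(0,4,0)
Op 6: inc R0 by 5 -> R0=(5,2,0) value=7
Op 7: inc R1 by 5 -> R1=(0,9,0) value=9
Op 8: inc R2 by 1 -> R2=(0,4,1) value=5

Answer: 7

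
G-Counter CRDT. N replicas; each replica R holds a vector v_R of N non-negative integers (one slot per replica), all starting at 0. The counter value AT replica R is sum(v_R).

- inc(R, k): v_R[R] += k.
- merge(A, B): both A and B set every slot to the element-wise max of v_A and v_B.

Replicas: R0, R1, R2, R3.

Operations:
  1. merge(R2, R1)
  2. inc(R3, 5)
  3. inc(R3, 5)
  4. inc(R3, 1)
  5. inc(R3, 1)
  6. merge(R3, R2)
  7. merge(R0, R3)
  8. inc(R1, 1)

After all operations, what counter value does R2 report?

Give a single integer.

Answer: 12

Derivation:
Op 1: merge R2<->R1 -> R2=(0,0,0,0) R1=(0,0,0,0)
Op 2: inc R3 by 5 -> R3=(0,0,0,5) value=5
Op 3: inc R3 by 5 -> R3=(0,0,0,10) value=10
Op 4: inc R3 by 1 -> R3=(0,0,0,11) value=11
Op 5: inc R3 by 1 -> R3=(0,0,0,12) value=12
Op 6: merge R3<->R2 -> R3=(0,0,0,12) R2=(0,0,0,12)
Op 7: merge R0<->R3 -> R0=(0,0,0,12) R3=(0,0,0,12)
Op 8: inc R1 by 1 -> R1=(0,1,0,0) value=1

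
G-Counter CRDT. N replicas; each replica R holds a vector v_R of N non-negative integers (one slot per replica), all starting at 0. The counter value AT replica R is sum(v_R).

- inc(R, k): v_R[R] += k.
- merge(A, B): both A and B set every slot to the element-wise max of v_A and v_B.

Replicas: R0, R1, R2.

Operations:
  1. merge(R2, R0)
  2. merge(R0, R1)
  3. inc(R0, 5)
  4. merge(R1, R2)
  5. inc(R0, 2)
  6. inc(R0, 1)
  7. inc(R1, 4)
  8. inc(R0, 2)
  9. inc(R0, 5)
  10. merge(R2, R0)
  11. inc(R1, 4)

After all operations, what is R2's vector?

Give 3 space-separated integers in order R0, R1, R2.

Op 1: merge R2<->R0 -> R2=(0,0,0) R0=(0,0,0)
Op 2: merge R0<->R1 -> R0=(0,0,0) R1=(0,0,0)
Op 3: inc R0 by 5 -> R0=(5,0,0) value=5
Op 4: merge R1<->R2 -> R1=(0,0,0) R2=(0,0,0)
Op 5: inc R0 by 2 -> R0=(7,0,0) value=7
Op 6: inc R0 by 1 -> R0=(8,0,0) value=8
Op 7: inc R1 by 4 -> R1=(0,4,0) value=4
Op 8: inc R0 by 2 -> R0=(10,0,0) value=10
Op 9: inc R0 by 5 -> R0=(15,0,0) value=15
Op 10: merge R2<->R0 -> R2=(15,0,0) R0=(15,0,0)
Op 11: inc R1 by 4 -> R1=(0,8,0) value=8

Answer: 15 0 0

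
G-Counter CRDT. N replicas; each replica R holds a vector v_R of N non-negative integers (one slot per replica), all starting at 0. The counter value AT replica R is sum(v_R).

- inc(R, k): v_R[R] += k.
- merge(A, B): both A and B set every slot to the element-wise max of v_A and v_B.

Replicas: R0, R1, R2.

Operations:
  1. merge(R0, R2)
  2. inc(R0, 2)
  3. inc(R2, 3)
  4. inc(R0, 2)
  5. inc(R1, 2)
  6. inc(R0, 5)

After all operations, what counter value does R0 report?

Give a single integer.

Answer: 9

Derivation:
Op 1: merge R0<->R2 -> R0=(0,0,0) R2=(0,0,0)
Op 2: inc R0 by 2 -> R0=(2,0,0) value=2
Op 3: inc R2 by 3 -> R2=(0,0,3) value=3
Op 4: inc R0 by 2 -> R0=(4,0,0) value=4
Op 5: inc R1 by 2 -> R1=(0,2,0) value=2
Op 6: inc R0 by 5 -> R0=(9,0,0) value=9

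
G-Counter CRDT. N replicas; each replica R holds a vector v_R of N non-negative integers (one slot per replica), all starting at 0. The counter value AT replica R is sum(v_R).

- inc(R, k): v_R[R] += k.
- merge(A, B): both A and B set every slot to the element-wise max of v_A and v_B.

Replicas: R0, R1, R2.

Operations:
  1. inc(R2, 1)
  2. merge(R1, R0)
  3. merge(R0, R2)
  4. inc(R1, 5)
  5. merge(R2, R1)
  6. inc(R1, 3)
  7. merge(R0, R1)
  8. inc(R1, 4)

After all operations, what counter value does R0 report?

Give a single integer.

Op 1: inc R2 by 1 -> R2=(0,0,1) value=1
Op 2: merge R1<->R0 -> R1=(0,0,0) R0=(0,0,0)
Op 3: merge R0<->R2 -> R0=(0,0,1) R2=(0,0,1)
Op 4: inc R1 by 5 -> R1=(0,5,0) value=5
Op 5: merge R2<->R1 -> R2=(0,5,1) R1=(0,5,1)
Op 6: inc R1 by 3 -> R1=(0,8,1) value=9
Op 7: merge R0<->R1 -> R0=(0,8,1) R1=(0,8,1)
Op 8: inc R1 by 4 -> R1=(0,12,1) value=13

Answer: 9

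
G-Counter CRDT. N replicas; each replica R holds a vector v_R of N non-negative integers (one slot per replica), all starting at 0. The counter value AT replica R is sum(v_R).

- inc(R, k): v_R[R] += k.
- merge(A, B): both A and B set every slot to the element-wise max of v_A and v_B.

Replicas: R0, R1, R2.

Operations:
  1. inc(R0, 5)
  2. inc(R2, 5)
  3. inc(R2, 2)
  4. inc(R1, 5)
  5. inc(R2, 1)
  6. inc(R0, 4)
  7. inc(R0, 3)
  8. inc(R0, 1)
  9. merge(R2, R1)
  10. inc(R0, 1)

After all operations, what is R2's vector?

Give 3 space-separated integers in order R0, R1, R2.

Answer: 0 5 8

Derivation:
Op 1: inc R0 by 5 -> R0=(5,0,0) value=5
Op 2: inc R2 by 5 -> R2=(0,0,5) value=5
Op 3: inc R2 by 2 -> R2=(0,0,7) value=7
Op 4: inc R1 by 5 -> R1=(0,5,0) value=5
Op 5: inc R2 by 1 -> R2=(0,0,8) value=8
Op 6: inc R0 by 4 -> R0=(9,0,0) value=9
Op 7: inc R0 by 3 -> R0=(12,0,0) value=12
Op 8: inc R0 by 1 -> R0=(13,0,0) value=13
Op 9: merge R2<->R1 -> R2=(0,5,8) R1=(0,5,8)
Op 10: inc R0 by 1 -> R0=(14,0,0) value=14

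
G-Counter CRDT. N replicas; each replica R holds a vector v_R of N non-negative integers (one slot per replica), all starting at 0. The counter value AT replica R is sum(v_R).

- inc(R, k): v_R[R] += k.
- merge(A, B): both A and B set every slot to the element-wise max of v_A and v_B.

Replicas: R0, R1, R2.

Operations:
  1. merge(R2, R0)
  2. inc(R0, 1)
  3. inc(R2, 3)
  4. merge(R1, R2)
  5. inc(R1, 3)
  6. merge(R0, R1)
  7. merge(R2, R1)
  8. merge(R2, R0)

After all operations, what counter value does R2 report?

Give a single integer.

Answer: 7

Derivation:
Op 1: merge R2<->R0 -> R2=(0,0,0) R0=(0,0,0)
Op 2: inc R0 by 1 -> R0=(1,0,0) value=1
Op 3: inc R2 by 3 -> R2=(0,0,3) value=3
Op 4: merge R1<->R2 -> R1=(0,0,3) R2=(0,0,3)
Op 5: inc R1 by 3 -> R1=(0,3,3) value=6
Op 6: merge R0<->R1 -> R0=(1,3,3) R1=(1,3,3)
Op 7: merge R2<->R1 -> R2=(1,3,3) R1=(1,3,3)
Op 8: merge R2<->R0 -> R2=(1,3,3) R0=(1,3,3)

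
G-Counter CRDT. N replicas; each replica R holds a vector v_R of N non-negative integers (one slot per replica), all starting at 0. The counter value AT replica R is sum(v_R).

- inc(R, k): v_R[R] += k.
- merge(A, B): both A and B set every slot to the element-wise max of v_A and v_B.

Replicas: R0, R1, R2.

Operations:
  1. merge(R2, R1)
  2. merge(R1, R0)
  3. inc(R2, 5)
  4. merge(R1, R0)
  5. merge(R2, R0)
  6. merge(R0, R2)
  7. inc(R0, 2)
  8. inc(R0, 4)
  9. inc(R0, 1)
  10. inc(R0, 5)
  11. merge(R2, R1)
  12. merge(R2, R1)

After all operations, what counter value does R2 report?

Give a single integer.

Op 1: merge R2<->R1 -> R2=(0,0,0) R1=(0,0,0)
Op 2: merge R1<->R0 -> R1=(0,0,0) R0=(0,0,0)
Op 3: inc R2 by 5 -> R2=(0,0,5) value=5
Op 4: merge R1<->R0 -> R1=(0,0,0) R0=(0,0,0)
Op 5: merge R2<->R0 -> R2=(0,0,5) R0=(0,0,5)
Op 6: merge R0<->R2 -> R0=(0,0,5) R2=(0,0,5)
Op 7: inc R0 by 2 -> R0=(2,0,5) value=7
Op 8: inc R0 by 4 -> R0=(6,0,5) value=11
Op 9: inc R0 by 1 -> R0=(7,0,5) value=12
Op 10: inc R0 by 5 -> R0=(12,0,5) value=17
Op 11: merge R2<->R1 -> R2=(0,0,5) R1=(0,0,5)
Op 12: merge R2<->R1 -> R2=(0,0,5) R1=(0,0,5)

Answer: 5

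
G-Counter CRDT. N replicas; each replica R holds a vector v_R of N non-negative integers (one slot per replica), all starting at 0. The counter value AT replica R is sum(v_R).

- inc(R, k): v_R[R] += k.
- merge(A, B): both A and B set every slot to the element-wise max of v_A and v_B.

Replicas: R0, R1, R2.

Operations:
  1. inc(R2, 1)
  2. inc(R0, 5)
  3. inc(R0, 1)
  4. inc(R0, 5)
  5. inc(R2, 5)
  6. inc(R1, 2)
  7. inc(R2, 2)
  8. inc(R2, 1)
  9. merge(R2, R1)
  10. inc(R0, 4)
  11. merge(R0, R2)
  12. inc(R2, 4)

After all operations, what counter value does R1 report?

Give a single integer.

Op 1: inc R2 by 1 -> R2=(0,0,1) value=1
Op 2: inc R0 by 5 -> R0=(5,0,0) value=5
Op 3: inc R0 by 1 -> R0=(6,0,0) value=6
Op 4: inc R0 by 5 -> R0=(11,0,0) value=11
Op 5: inc R2 by 5 -> R2=(0,0,6) value=6
Op 6: inc R1 by 2 -> R1=(0,2,0) value=2
Op 7: inc R2 by 2 -> R2=(0,0,8) value=8
Op 8: inc R2 by 1 -> R2=(0,0,9) value=9
Op 9: merge R2<->R1 -> R2=(0,2,9) R1=(0,2,9)
Op 10: inc R0 by 4 -> R0=(15,0,0) value=15
Op 11: merge R0<->R2 -> R0=(15,2,9) R2=(15,2,9)
Op 12: inc R2 by 4 -> R2=(15,2,13) value=30

Answer: 11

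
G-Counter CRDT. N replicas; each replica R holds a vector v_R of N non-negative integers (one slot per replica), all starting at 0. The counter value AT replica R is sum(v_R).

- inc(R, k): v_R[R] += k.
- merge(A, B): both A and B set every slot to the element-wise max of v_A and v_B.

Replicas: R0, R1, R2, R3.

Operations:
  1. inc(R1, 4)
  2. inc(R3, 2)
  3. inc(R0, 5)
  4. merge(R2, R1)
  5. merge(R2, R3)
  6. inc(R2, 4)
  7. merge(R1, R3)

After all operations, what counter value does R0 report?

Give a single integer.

Answer: 5

Derivation:
Op 1: inc R1 by 4 -> R1=(0,4,0,0) value=4
Op 2: inc R3 by 2 -> R3=(0,0,0,2) value=2
Op 3: inc R0 by 5 -> R0=(5,0,0,0) value=5
Op 4: merge R2<->R1 -> R2=(0,4,0,0) R1=(0,4,0,0)
Op 5: merge R2<->R3 -> R2=(0,4,0,2) R3=(0,4,0,2)
Op 6: inc R2 by 4 -> R2=(0,4,4,2) value=10
Op 7: merge R1<->R3 -> R1=(0,4,0,2) R3=(0,4,0,2)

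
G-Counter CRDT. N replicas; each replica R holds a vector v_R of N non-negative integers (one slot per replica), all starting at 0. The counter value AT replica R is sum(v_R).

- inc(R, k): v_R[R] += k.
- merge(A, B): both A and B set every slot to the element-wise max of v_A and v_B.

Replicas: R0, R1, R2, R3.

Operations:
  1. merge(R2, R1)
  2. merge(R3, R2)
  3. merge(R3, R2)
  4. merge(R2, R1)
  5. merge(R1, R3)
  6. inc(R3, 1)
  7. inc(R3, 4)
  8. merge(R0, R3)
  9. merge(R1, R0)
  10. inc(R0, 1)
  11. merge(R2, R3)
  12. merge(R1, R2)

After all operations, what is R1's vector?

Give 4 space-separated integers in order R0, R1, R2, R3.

Answer: 0 0 0 5

Derivation:
Op 1: merge R2<->R1 -> R2=(0,0,0,0) R1=(0,0,0,0)
Op 2: merge R3<->R2 -> R3=(0,0,0,0) R2=(0,0,0,0)
Op 3: merge R3<->R2 -> R3=(0,0,0,0) R2=(0,0,0,0)
Op 4: merge R2<->R1 -> R2=(0,0,0,0) R1=(0,0,0,0)
Op 5: merge R1<->R3 -> R1=(0,0,0,0) R3=(0,0,0,0)
Op 6: inc R3 by 1 -> R3=(0,0,0,1) value=1
Op 7: inc R3 by 4 -> R3=(0,0,0,5) value=5
Op 8: merge R0<->R3 -> R0=(0,0,0,5) R3=(0,0,0,5)
Op 9: merge R1<->R0 -> R1=(0,0,0,5) R0=(0,0,0,5)
Op 10: inc R0 by 1 -> R0=(1,0,0,5) value=6
Op 11: merge R2<->R3 -> R2=(0,0,0,5) R3=(0,0,0,5)
Op 12: merge R1<->R2 -> R1=(0,0,0,5) R2=(0,0,0,5)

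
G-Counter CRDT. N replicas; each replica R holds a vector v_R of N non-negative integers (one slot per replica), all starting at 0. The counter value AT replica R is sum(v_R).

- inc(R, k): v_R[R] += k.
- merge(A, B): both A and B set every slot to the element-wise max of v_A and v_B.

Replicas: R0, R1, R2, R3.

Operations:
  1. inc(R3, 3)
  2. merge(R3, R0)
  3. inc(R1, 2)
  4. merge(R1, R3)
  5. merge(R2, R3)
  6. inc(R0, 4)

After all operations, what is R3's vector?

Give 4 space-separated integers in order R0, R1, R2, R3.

Answer: 0 2 0 3

Derivation:
Op 1: inc R3 by 3 -> R3=(0,0,0,3) value=3
Op 2: merge R3<->R0 -> R3=(0,0,0,3) R0=(0,0,0,3)
Op 3: inc R1 by 2 -> R1=(0,2,0,0) value=2
Op 4: merge R1<->R3 -> R1=(0,2,0,3) R3=(0,2,0,3)
Op 5: merge R2<->R3 -> R2=(0,2,0,3) R3=(0,2,0,3)
Op 6: inc R0 by 4 -> R0=(4,0,0,3) value=7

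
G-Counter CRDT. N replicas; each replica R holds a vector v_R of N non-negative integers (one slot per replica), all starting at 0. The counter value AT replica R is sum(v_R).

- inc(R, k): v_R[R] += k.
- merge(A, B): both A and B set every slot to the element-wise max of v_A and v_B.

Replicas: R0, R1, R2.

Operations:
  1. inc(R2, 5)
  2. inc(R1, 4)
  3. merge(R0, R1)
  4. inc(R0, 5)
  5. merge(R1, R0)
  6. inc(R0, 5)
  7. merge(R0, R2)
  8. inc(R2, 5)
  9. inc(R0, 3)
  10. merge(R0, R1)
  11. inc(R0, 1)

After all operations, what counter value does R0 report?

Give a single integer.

Answer: 23

Derivation:
Op 1: inc R2 by 5 -> R2=(0,0,5) value=5
Op 2: inc R1 by 4 -> R1=(0,4,0) value=4
Op 3: merge R0<->R1 -> R0=(0,4,0) R1=(0,4,0)
Op 4: inc R0 by 5 -> R0=(5,4,0) value=9
Op 5: merge R1<->R0 -> R1=(5,4,0) R0=(5,4,0)
Op 6: inc R0 by 5 -> R0=(10,4,0) value=14
Op 7: merge R0<->R2 -> R0=(10,4,5) R2=(10,4,5)
Op 8: inc R2 by 5 -> R2=(10,4,10) value=24
Op 9: inc R0 by 3 -> R0=(13,4,5) value=22
Op 10: merge R0<->R1 -> R0=(13,4,5) R1=(13,4,5)
Op 11: inc R0 by 1 -> R0=(14,4,5) value=23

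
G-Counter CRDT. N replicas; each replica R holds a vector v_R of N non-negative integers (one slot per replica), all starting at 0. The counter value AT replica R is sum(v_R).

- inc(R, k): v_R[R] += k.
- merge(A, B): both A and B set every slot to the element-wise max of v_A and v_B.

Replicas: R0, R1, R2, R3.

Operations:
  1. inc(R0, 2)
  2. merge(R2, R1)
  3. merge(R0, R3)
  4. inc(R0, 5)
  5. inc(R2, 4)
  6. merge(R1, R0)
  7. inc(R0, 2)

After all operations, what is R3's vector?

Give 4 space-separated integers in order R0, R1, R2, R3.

Op 1: inc R0 by 2 -> R0=(2,0,0,0) value=2
Op 2: merge R2<->R1 -> R2=(0,0,0,0) R1=(0,0,0,0)
Op 3: merge R0<->R3 -> R0=(2,0,0,0) R3=(2,0,0,0)
Op 4: inc R0 by 5 -> R0=(7,0,0,0) value=7
Op 5: inc R2 by 4 -> R2=(0,0,4,0) value=4
Op 6: merge R1<->R0 -> R1=(7,0,0,0) R0=(7,0,0,0)
Op 7: inc R0 by 2 -> R0=(9,0,0,0) value=9

Answer: 2 0 0 0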